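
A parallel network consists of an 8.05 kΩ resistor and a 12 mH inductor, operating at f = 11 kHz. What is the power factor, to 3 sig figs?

ω = 2πf = 69120 rad/s
X_L = ωL = 829 Ω
Parallel: admittances add. Y = 1/R + 1/(jωL)
Y = (0.000124 − j0.00121) S
|Y| = 0.00121 S → |Z| = 1/|Y| = 825 Ω, ∠Z = −∠Y = 84.1°
cos φ = cos(84.1°) = 0.102

0.102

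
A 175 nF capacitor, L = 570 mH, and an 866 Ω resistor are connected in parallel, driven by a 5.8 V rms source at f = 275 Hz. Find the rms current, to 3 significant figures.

ω = 2πf = 1728 rad/s
X_L = ωL = 985 Ω
X_C = 1/(ωC) = 3310 Ω
Parallel: admittances add. Y = 1/R + 1/(jωL) + jωC
Y = (0.00115 − j0.000713) S
|Y| = 0.00136 S → |Z| = 1/|Y| = 737 Ω, ∠Z = −∠Y = 31.7°
I = V/|Z| = 5.8/737 = 7.87 mA

7.87 mA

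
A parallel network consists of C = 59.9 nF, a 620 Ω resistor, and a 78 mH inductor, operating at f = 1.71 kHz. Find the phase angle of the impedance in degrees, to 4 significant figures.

ω = 2πf = 10740 rad/s
X_L = ωL = 838.1 Ω
X_C = 1/(ωC) = 1554 Ω
Parallel: admittances add. Y = 1/R + 1/(jωL) + jωC
Y = (0.001613 − j0.0005497) S
|Y| = 0.001704 S → |Z| = 1/|Y| = 586.9 Ω, ∠Z = −∠Y = 18.82°

18.82°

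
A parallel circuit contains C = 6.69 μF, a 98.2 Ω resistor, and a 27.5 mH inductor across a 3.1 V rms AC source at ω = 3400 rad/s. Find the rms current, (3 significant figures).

X_L = ωL = 93.5 Ω
X_C = 1/(ωC) = 44.0 Ω
Parallel: admittances add. Y = 1/R + 1/(jωL) + jωC
Y = (0.0102 + j0.0121) S
|Y| = 0.0158 S → |Z| = 1/|Y| = 63.4 Ω, ∠Z = −∠Y = -49.8°
I = V/|Z| = 3.1/63.4 = 48.9 mA

48.9 mA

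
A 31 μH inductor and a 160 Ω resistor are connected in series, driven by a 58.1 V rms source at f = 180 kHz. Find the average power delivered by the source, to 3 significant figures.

20.1 W

ω = 2πf = 1.131e+06 rad/s
X_L = ωL = 35.1 Ω
Z = 160 + j35.1 Ω
|Z| = √(160² + 35.1²) = 164 Ω
∠Z = arctan(35.1/160) = 12.4°
I = V/|Z| = 355 mA
P = VI cos φ = 58.1 × 0.355 × cos(12.4°) = 20.1 W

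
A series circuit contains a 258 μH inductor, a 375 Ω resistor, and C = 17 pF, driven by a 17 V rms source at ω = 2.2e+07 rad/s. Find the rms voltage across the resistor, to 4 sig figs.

2.107 V

X_L = ωL = 5676 Ω
X_C = 1/(ωC) = 2674 Ω
Net reactance X = X_L − X_C = 3002 Ω
Z = 375.0 + j3002 Ω
|Z| = √(375.0² + 3002²) = 3026 Ω
I = V/|Z| = 5.619 mA
V_R = I·|Z_R| = 0.005619 × 375.0 = 2.107 V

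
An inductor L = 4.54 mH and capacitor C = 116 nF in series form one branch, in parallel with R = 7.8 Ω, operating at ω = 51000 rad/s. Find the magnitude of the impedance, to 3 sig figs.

X_L = ωL = 232 Ω
X_C = 1/(ωC) = 169 Ω
Branch 1: Z₁ = R = 7.80 Ω
Branch 2 (series LC): Z₂ = j(X_L − X_C) = j62.5 Ω
Parallel: Z = Z₁Z₂/(Z₁+Z₂), |Z| = 7.74 Ω, ∠Z = 7.11°

7.74 Ω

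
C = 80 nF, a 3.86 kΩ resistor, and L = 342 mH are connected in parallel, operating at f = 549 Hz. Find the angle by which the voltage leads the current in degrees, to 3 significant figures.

65.6°

ω = 2πf = 3449 rad/s
X_L = ωL = 1180 Ω
X_C = 1/(ωC) = 3620 Ω
Parallel: admittances add. Y = 1/R + 1/(jωL) + jωC
Y = (0.000259 − j0.000572) S
|Y| = 0.000628 S → |Z| = 1/|Y| = 1590 Ω, ∠Z = −∠Y = 65.6°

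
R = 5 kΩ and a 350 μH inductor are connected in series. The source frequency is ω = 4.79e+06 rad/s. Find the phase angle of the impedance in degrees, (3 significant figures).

18.5°

X_L = ωL = 1680 Ω
Z = 5000 + j1680 Ω
|Z| = √(5000² + 1680²) = 5270 Ω
∠Z = arctan(1680/5000) = 18.5°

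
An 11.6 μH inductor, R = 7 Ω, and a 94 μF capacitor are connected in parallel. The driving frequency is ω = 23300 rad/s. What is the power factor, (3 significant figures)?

0.0942

X_L = ωL = 0.270 Ω
X_C = 1/(ωC) = 0.457 Ω
Parallel: admittances add. Y = 1/R + 1/(jωL) + jωC
Y = (0.143 − j1.51) S
|Y| = 1.52 S → |Z| = 1/|Y| = 0.659 Ω, ∠Z = −∠Y = 84.6°
cos φ = cos(84.6°) = 0.0942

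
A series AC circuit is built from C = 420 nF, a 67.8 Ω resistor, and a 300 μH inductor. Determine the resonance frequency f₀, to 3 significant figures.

ω₀ = 1/√(LC) = 1/√(0.0003 × 4.2e-07) = 89090 rad/s
f₀ = ω₀/(2π) = 14.2 kHz

14.2 kHz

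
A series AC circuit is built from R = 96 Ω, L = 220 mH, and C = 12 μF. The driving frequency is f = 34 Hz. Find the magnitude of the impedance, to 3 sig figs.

ω = 2πf = 213.6 rad/s
X_L = ωL = 47.0 Ω
X_C = 1/(ωC) = 390 Ω
Net reactance X = X_L − X_C = -343 Ω
Z = 96.0 − j343 Ω
|Z| = √(96.0² + 343²) = 356 Ω

356 Ω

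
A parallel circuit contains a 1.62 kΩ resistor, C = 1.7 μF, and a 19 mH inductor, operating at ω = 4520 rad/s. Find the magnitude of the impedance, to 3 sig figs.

250 Ω

X_L = ωL = 85.9 Ω
X_C = 1/(ωC) = 130 Ω
Parallel: admittances add. Y = 1/R + 1/(jωL) + jωC
Y = (0.000617 − j0.00396) S
|Y| = 0.00401 S → |Z| = 1/|Y| = 250 Ω, ∠Z = −∠Y = 81.1°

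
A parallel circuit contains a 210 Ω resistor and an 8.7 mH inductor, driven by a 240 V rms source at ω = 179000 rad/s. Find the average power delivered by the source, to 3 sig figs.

X_L = ωL = 1560 Ω
Parallel: admittances add. Y = 1/R + 1/(jωL)
Y = (0.00476 − j0.000642) S
|Y| = 0.00481 S → |Z| = 1/|Y| = 208 Ω, ∠Z = −∠Y = 7.68°
I = V/|Z| = 1.15 A
P = VI cos φ = 240 × 1.15 × cos(7.68°) = 274 W

274 W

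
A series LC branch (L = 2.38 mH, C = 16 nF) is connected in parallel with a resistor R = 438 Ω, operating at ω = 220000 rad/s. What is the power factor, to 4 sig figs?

0.4798

X_L = ωL = 523.6 Ω
X_C = 1/(ωC) = 284.1 Ω
Branch 1: Z₁ = R = 438.0 Ω
Branch 2 (series LC): Z₂ = j(X_L − X_C) = j239.5 Ω
Parallel: Z = Z₁Z₂/(Z₁+Z₂), |Z| = 210.1 Ω, ∠Z = 61.33°
cos φ = cos(61.33°) = 0.4798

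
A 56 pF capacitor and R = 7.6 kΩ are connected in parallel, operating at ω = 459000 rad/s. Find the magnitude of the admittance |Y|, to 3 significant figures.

X_C = 1/(ωC) = 38900 Ω
Parallel: admittances add. Y = 1/R + jωC
Y = (0.000132 + j2.57e-05) S
|Y| = 0.000134 S → |Z| = 1/|Y| = 7460 Ω, ∠Z = −∠Y = -11.1°

134 μS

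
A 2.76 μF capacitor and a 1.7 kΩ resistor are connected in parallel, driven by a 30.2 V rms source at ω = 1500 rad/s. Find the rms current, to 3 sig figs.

126 mA

X_C = 1/(ωC) = 242 Ω
Parallel: admittances add. Y = 1/R + jωC
Y = (0.000588 + j0.00414) S
|Y| = 0.00418 S → |Z| = 1/|Y| = 239 Ω, ∠Z = −∠Y = -81.9°
I = V/|Z| = 30.2/239 = 126 mA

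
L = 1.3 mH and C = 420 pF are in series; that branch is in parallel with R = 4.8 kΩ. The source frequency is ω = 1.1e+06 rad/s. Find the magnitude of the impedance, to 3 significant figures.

726 Ω

X_L = ωL = 1430 Ω
X_C = 1/(ωC) = 2160 Ω
Branch 1: Z₁ = R = 4800 Ω
Branch 2 (series LC): Z₂ = j(X_L − X_C) = −j735 Ω
Parallel: Z = Z₁Z₂/(Z₁+Z₂), |Z| = 726 Ω, ∠Z = -81.3°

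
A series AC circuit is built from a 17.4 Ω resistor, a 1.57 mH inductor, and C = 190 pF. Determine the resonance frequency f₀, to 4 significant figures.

291.4 kHz

ω₀ = 1/√(LC) = 1/√(0.00157 × 1.9e-10) = 1.831e+06 rad/s
f₀ = ω₀/(2π) = 291.4 kHz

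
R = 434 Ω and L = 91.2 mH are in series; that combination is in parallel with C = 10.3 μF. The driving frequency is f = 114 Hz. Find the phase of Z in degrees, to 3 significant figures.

-72.2°

ω = 2πf = 716.3 rad/s
X_L = ωL = 65.3 Ω
X_C = 1/(ωC) = 136 Ω
Branch 1 (R+jX_L): Z₁ = 434 + j65.3 Ω, |Z₁| = 439 Ω
Branch 2 (−jX_C): Z₂ = −j136 Ω
Parallel: Z = Z₁Z₂/(Z₁+Z₂), |Z| = 135 Ω, ∠Z = -72.2°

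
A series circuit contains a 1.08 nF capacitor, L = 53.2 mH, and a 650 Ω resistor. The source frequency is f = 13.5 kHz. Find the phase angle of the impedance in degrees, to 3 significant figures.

ω = 2πf = 84820 rad/s
X_L = ωL = 4510 Ω
X_C = 1/(ωC) = 10900 Ω
Net reactance X = X_L − X_C = -6400 Ω
Z = 650 − j6400 Ω
|Z| = √(650² + 6400²) = 6440 Ω
∠Z = arctan(-6400/650) = -84.2°

-84.2°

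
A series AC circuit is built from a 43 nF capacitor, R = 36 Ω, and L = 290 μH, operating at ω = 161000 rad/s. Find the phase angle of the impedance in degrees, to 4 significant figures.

-69.78°

X_L = ωL = 46.69 Ω
X_C = 1/(ωC) = 144.4 Ω
Net reactance X = X_L − X_C = -97.76 Ω
Z = 36.00 − j97.76 Ω
|Z| = √(36.00² + 97.76²) = 104.2 Ω
∠Z = arctan(-97.76/36.00) = -69.78°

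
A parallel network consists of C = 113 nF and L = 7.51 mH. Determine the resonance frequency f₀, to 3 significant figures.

5.46 kHz

ω₀ = 1/√(LC) = 1/√(0.00751 × 1.13e-07) = 34330 rad/s
f₀ = ω₀/(2π) = 5.46 kHz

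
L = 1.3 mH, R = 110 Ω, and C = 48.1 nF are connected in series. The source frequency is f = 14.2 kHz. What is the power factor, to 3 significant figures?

ω = 2πf = 89220 rad/s
X_L = ωL = 116 Ω
X_C = 1/(ωC) = 233 Ω
Net reactance X = X_L − X_C = -117 Ω
Z = 110 − j117 Ω
|Z| = √(110² + 117²) = 161 Ω
∠Z = arctan(-117/110) = -46.8°
cos φ = cos(-46.8°) = 0.685

0.685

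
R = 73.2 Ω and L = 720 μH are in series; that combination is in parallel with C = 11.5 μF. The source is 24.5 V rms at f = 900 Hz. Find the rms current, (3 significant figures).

1.61 A

ω = 2πf = 5655 rad/s
X_L = ωL = 4.07 Ω
X_C = 1/(ωC) = 15.4 Ω
Branch 1 (R+jX_L): Z₁ = 73.2 + j4.07 Ω, |Z₁| = 73.3 Ω
Branch 2 (−jX_C): Z₂ = −j15.4 Ω
Parallel: Z = Z₁Z₂/(Z₁+Z₂), |Z| = 15.2 Ω, ∠Z = -78.0°
I = V/|Z| = 24.5/15.2 = 1.61 A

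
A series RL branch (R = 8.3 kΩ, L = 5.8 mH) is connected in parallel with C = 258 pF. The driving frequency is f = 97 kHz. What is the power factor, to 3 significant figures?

ω = 2πf = 609500 rad/s
X_L = ωL = 3530 Ω
X_C = 1/(ωC) = 6360 Ω
Branch 1 (R+jX_L): Z₁ = 8300 + j3530 Ω, |Z₁| = 9020 Ω
Branch 2 (−jX_C): Z₂ = −j6360 Ω
Parallel: Z = Z₁Z₂/(Z₁+Z₂), |Z| = 6540 Ω, ∠Z = -48.1°
cos φ = cos(-48.1°) = 0.667

0.667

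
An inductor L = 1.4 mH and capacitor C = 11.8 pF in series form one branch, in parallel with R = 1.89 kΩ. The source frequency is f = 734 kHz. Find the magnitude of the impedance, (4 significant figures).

ω = 2πf = 4.612e+06 rad/s
X_L = ωL = 6457 Ω
X_C = 1/(ωC) = 18380 Ω
Branch 1: Z₁ = R = 1890 Ω
Branch 2 (series LC): Z₂ = j(X_L − X_C) = −j11920 Ω
Parallel: Z = Z₁Z₂/(Z₁+Z₂), |Z| = 1867 Ω, ∠Z = -9.010°

1867 Ω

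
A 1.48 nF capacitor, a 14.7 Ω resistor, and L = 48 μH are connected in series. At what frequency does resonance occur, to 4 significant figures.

597.1 kHz

ω₀ = 1/√(LC) = 1/√(4.8e-05 × 1.48e-09) = 3.752e+06 rad/s
f₀ = ω₀/(2π) = 597.1 kHz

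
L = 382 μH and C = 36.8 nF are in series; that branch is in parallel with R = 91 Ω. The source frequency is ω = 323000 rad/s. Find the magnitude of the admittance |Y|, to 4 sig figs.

27.74 mS

X_L = ωL = 123.4 Ω
X_C = 1/(ωC) = 84.13 Ω
Branch 1: Z₁ = R = 91.00 Ω
Branch 2 (series LC): Z₂ = j(X_L − X_C) = j39.26 Ω
Parallel: Z = Z₁Z₂/(Z₁+Z₂), |Z| = 36.05 Ω, ∠Z = 66.67°
|Y| = 1/|Z| = 27.74 mS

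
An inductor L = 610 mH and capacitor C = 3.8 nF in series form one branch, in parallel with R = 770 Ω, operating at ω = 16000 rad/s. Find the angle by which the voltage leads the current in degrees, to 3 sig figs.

-6.57°

X_L = ωL = 9760 Ω
X_C = 1/(ωC) = 16400 Ω
Branch 1: Z₁ = R = 770 Ω
Branch 2 (series LC): Z₂ = j(X_L − X_C) = −j6690 Ω
Parallel: Z = Z₁Z₂/(Z₁+Z₂), |Z| = 765 Ω, ∠Z = -6.57°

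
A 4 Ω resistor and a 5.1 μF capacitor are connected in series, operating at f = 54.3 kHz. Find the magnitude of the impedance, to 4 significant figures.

ω = 2πf = 341200 rad/s
X_C = 1/(ωC) = 0.5747 Ω
Z = 4.000 − j0.5747 Ω
|Z| = √(4.000² + 0.5747²) = 4.041 Ω

4.041 Ω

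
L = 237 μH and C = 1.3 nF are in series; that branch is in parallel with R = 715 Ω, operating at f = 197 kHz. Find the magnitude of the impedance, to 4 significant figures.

298.2 Ω

ω = 2πf = 1.238e+06 rad/s
X_L = ωL = 293.4 Ω
X_C = 1/(ωC) = 621.5 Ω
Branch 1: Z₁ = R = 715.0 Ω
Branch 2 (series LC): Z₂ = j(X_L − X_C) = −j328.1 Ω
Parallel: Z = Z₁Z₂/(Z₁+Z₂), |Z| = 298.2 Ω, ∠Z = -65.35°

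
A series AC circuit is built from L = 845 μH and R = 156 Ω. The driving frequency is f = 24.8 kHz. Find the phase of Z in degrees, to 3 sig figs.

40.2°

ω = 2πf = 155800 rad/s
X_L = ωL = 132 Ω
Z = 156 + j132 Ω
|Z| = √(156² + 132²) = 204 Ω
∠Z = arctan(132/156) = 40.2°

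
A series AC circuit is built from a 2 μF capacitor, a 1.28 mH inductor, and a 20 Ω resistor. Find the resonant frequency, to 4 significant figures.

3.146 kHz

ω₀ = 1/√(LC) = 1/√(0.00128 × 2e-06) = 19760 rad/s
f₀ = ω₀/(2π) = 3.146 kHz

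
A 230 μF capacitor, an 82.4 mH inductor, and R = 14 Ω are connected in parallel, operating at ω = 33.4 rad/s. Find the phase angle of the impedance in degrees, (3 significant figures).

X_L = ωL = 2.75 Ω
X_C = 1/(ωC) = 130 Ω
Parallel: admittances add. Y = 1/R + 1/(jωL) + jωC
Y = (0.0714 − j0.356) S
|Y| = 0.363 S → |Z| = 1/|Y| = 2.76 Ω, ∠Z = −∠Y = 78.6°

78.6°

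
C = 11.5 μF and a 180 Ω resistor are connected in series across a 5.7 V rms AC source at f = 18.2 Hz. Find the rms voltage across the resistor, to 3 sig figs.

1.31 V

ω = 2πf = 114.4 rad/s
X_C = 1/(ωC) = 760 Ω
Z = 180 − j760 Ω
|Z| = √(180² + 760²) = 781 Ω
I = V/|Z| = 7.29 mA
V_R = I·|Z_R| = 0.00729 × 180 = 1.31 V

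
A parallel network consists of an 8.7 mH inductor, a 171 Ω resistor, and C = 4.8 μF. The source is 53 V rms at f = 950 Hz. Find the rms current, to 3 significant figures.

587 mA

ω = 2πf = 5969 rad/s
X_L = ωL = 51.9 Ω
X_C = 1/(ωC) = 34.9 Ω
Parallel: admittances add. Y = 1/R + 1/(jωL) + jωC
Y = (0.00585 + j0.00939) S
|Y| = 0.0111 S → |Z| = 1/|Y| = 90.4 Ω, ∠Z = −∠Y = -58.1°
I = V/|Z| = 53/90.4 = 587 mA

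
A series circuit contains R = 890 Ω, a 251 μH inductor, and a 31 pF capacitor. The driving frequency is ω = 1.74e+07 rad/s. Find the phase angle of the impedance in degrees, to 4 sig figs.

70.50°

X_L = ωL = 4367 Ω
X_C = 1/(ωC) = 1854 Ω
Net reactance X = X_L − X_C = 2513 Ω
Z = 890.0 + j2513 Ω
|Z| = √(890.0² + 2513²) = 2666 Ω
∠Z = arctan(2513/890.0) = 70.50°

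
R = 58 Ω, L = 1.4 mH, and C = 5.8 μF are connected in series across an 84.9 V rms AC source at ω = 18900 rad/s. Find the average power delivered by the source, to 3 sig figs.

X_L = ωL = 26.5 Ω
X_C = 1/(ωC) = 9.12 Ω
Net reactance X = X_L − X_C = 17.3 Ω
Z = 58.0 + j17.3 Ω
|Z| = √(58.0² + 17.3²) = 60.5 Ω
∠Z = arctan(17.3/58.0) = 16.6°
I = V/|Z| = 1.40 A
P = VI cos φ = 84.9 × 1.40 × cos(16.6°) = 114 W

114 W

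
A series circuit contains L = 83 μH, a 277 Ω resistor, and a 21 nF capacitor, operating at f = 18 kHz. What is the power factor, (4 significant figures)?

ω = 2πf = 113100 rad/s
X_L = ωL = 9.387 Ω
X_C = 1/(ωC) = 421.0 Ω
Net reactance X = X_L − X_C = -411.7 Ω
Z = 277.0 − j411.7 Ω
|Z| = √(277.0² + 411.7²) = 496.2 Ω
∠Z = arctan(-411.7/277.0) = -56.06°
cos φ = cos(-56.06°) = 0.5583

0.5583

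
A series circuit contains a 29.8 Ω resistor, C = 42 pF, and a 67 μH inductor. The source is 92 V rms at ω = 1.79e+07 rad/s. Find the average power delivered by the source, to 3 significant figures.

X_L = ωL = 1200 Ω
X_C = 1/(ωC) = 1330 Ω
Net reactance X = X_L − X_C = -131 Ω
Z = 29.8 − j131 Ω
|Z| = √(29.8² + 131²) = 134 Ω
∠Z = arctan(-131/29.8) = -77.2°
I = V/|Z| = 686 mA
P = VI cos φ = 92 × 0.686 × cos(-77.2°) = 14.0 W

14.0 W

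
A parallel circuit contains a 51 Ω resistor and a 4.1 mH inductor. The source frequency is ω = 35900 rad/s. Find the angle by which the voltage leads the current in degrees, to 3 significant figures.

X_L = ωL = 147 Ω
Parallel: admittances add. Y = 1/R + 1/(jωL)
Y = (0.0196 − j0.00679) S
|Y| = 0.0208 S → |Z| = 1/|Y| = 48.2 Ω, ∠Z = −∠Y = 19.1°

19.1°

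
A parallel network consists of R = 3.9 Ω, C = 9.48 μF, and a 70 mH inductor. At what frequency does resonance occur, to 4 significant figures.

195.4 Hz

ω₀ = 1/√(LC) = 1/√(0.07 × 9.48e-06) = 1228 rad/s
f₀ = ω₀/(2π) = 195.4 Hz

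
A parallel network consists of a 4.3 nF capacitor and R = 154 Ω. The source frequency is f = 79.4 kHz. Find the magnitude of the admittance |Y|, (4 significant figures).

6.839 mS

ω = 2πf = 498900 rad/s
X_C = 1/(ωC) = 466.2 Ω
Parallel: admittances add. Y = 1/R + jωC
Y = (0.006494 + j0.002145) S
|Y| = 0.006839 S → |Z| = 1/|Y| = 146.2 Ω, ∠Z = −∠Y = -18.28°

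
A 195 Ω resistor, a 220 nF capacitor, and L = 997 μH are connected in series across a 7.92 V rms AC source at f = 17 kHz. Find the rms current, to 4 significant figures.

ω = 2πf = 106800 rad/s
X_L = ωL = 106.5 Ω
X_C = 1/(ωC) = 42.55 Ω
Net reactance X = X_L − X_C = 63.94 Ω
Z = 195.0 + j63.94 Ω
|Z| = √(195.0² + 63.94²) = 205.2 Ω
I = V/|Z| = 7.92/205.2 = 38.59 mA

38.59 mA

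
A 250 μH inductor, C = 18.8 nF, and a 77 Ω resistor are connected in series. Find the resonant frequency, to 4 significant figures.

73.41 kHz

ω₀ = 1/√(LC) = 1/√(0.00025 × 1.88e-08) = 461300 rad/s
f₀ = ω₀/(2π) = 73.41 kHz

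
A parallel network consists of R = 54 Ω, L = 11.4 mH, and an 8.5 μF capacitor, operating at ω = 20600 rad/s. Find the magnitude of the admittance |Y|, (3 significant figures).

X_L = ωL = 235 Ω
X_C = 1/(ωC) = 5.71 Ω
Parallel: admittances add. Y = 1/R + 1/(jωL) + jωC
Y = (0.0185 + j0.171) S
|Y| = 0.172 S → |Z| = 1/|Y| = 5.82 Ω, ∠Z = −∠Y = -83.8°

172 mS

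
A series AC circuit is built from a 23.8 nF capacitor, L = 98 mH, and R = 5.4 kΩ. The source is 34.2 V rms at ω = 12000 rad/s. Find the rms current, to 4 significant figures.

X_L = ωL = 1176 Ω
X_C = 1/(ωC) = 3501 Ω
Net reactance X = X_L − X_C = -2325 Ω
Z = 5400 − j2325 Ω
|Z| = √(5400² + 2325²) = 5879 Ω
I = V/|Z| = 34.2/5879 = 5.817 mA

5.817 mA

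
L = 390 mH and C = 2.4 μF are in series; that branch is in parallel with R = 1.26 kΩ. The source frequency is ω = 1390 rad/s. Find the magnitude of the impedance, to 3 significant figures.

238 Ω

X_L = ωL = 542 Ω
X_C = 1/(ωC) = 300 Ω
Branch 1: Z₁ = R = 1260 Ω
Branch 2 (series LC): Z₂ = j(X_L − X_C) = j242 Ω
Parallel: Z = Z₁Z₂/(Z₁+Z₂), |Z| = 238 Ω, ∠Z = 79.1°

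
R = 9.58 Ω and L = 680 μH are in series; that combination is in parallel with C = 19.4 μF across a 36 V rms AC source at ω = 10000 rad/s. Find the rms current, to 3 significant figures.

5.78 A

X_L = ωL = 6.80 Ω
X_C = 1/(ωC) = 5.15 Ω
Branch 1 (R+jX_L): Z₁ = 9.58 + j6.80 Ω, |Z₁| = 11.7 Ω
Branch 2 (−jX_C): Z₂ = −j5.15 Ω
Parallel: Z = Z₁Z₂/(Z₁+Z₂), |Z| = 6.23 Ω, ∠Z = -64.4°
I = V/|Z| = 36/6.23 = 5.78 A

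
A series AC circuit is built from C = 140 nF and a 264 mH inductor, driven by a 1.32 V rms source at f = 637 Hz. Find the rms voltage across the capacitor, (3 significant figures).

3.24 V

ω = 2πf = 4002 rad/s
X_L = ωL = 1060 Ω
X_C = 1/(ωC) = 1780 Ω
Net reactance X = X_L − X_C = -728 Ω
Z = − j728 Ω
|Z| = √(0² + 728²) = 728 Ω
I = V/|Z| = 1.81 mA
V_C = I·|Z_C| = 0.00181 × 1780 = 3.24 V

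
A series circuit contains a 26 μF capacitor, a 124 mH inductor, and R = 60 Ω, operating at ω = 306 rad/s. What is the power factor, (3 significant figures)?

X_L = ωL = 37.9 Ω
X_C = 1/(ωC) = 126 Ω
Net reactance X = X_L − X_C = -87.7 Ω
Z = 60.0 − j87.7 Ω
|Z| = √(60.0² + 87.7²) = 106 Ω
∠Z = arctan(-87.7/60.0) = -55.6°
cos φ = cos(-55.6°) = 0.564

0.564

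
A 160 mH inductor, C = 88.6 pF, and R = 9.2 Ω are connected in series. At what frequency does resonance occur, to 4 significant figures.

42.27 kHz

ω₀ = 1/√(LC) = 1/√(0.16 × 8.86e-11) = 265600 rad/s
f₀ = ω₀/(2π) = 42.27 kHz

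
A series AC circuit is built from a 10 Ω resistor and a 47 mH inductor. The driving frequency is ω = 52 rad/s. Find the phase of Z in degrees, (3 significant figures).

13.7°

X_L = ωL = 2.44 Ω
Z = 10.0 + j2.44 Ω
|Z| = √(10.0² + 2.44²) = 10.3 Ω
∠Z = arctan(2.44/10.0) = 13.7°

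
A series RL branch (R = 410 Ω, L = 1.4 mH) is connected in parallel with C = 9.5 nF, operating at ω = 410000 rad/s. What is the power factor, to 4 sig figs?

0.2879

X_L = ωL = 574.0 Ω
X_C = 1/(ωC) = 256.7 Ω
Branch 1 (R+jX_L): Z₁ = 410.0 + j574.0 Ω, |Z₁| = 705.4 Ω
Branch 2 (−jX_C): Z₂ = −j256.7 Ω
Parallel: Z = Z₁Z₂/(Z₁+Z₂), |Z| = 349.3 Ω, ∠Z = -73.27°
cos φ = cos(-73.27°) = 0.2879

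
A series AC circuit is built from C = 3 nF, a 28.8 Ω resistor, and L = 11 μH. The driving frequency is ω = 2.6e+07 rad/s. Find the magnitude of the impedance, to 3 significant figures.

X_L = ωL = 286 Ω
X_C = 1/(ωC) = 12.8 Ω
Net reactance X = X_L − X_C = 273 Ω
Z = 28.8 + j273 Ω
|Z| = √(28.8² + 273²) = 275 Ω

275 Ω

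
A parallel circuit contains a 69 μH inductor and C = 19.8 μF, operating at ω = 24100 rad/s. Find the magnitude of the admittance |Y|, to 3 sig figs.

124 mS

X_L = ωL = 1.66 Ω
X_C = 1/(ωC) = 2.10 Ω
Parallel: admittances add. Y = 1/(jωL) + jωC
Y = (0 − j0.124) S
|Y| = 0.124 S → |Z| = 1/|Y| = 8.05 Ω, ∠Z = −∠Y = 90.0°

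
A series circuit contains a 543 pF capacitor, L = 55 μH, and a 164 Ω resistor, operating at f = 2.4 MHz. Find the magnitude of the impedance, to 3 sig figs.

726 Ω

ω = 2πf = 1.508e+07 rad/s
X_L = ωL = 829 Ω
X_C = 1/(ωC) = 122 Ω
Net reactance X = X_L − X_C = 707 Ω
Z = 164 + j707 Ω
|Z| = √(164² + 707²) = 726 Ω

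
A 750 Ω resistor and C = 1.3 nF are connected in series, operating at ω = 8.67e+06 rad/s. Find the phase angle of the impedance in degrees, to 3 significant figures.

-6.75°

X_C = 1/(ωC) = 88.7 Ω
Z = 750 − j88.7 Ω
|Z| = √(750² + 88.7²) = 755 Ω
∠Z = arctan(-88.7/750) = -6.75°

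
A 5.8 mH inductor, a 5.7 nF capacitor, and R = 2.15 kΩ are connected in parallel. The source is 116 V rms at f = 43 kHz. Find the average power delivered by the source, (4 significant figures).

ω = 2πf = 270200 rad/s
X_L = ωL = 1567 Ω
X_C = 1/(ωC) = 649.3 Ω
Parallel: admittances add. Y = 1/R + 1/(jωL) + jωC
Y = (0.0004651 + j0.0009019) S
|Y| = 0.001015 S → |Z| = 1/|Y| = 985.5 Ω, ∠Z = −∠Y = -62.72°
I = V/|Z| = 117.7 mA
P = VI cos φ = 116 × 0.1177 × cos(-62.72°) = 6.259 W

6.259 W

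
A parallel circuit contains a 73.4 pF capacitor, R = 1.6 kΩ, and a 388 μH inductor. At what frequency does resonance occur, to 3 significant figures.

ω₀ = 1/√(LC) = 1/√(0.000388 × 7.34e-11) = 5.926e+06 rad/s
f₀ = ω₀/(2π) = 943 kHz

943 kHz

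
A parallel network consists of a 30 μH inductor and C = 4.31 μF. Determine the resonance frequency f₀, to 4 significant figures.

14.00 kHz

ω₀ = 1/√(LC) = 1/√(3e-05 × 4.31e-06) = 87940 rad/s
f₀ = ω₀/(2π) = 14.00 kHz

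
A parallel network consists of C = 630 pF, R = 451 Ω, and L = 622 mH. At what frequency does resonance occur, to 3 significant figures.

8.04 kHz

ω₀ = 1/√(LC) = 1/√(0.622 × 6.3e-10) = 50520 rad/s
f₀ = ω₀/(2π) = 8.04 kHz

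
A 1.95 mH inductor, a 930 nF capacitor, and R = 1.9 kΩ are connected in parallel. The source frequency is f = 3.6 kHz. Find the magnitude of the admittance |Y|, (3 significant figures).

1.72 mS

ω = 2πf = 22620 rad/s
X_L = ωL = 44.1 Ω
X_C = 1/(ωC) = 47.5 Ω
Parallel: admittances add. Y = 1/R + 1/(jωL) + jωC
Y = (0.000526 − j0.00164) S
|Y| = 0.00172 S → |Z| = 1/|Y| = 582 Ω, ∠Z = −∠Y = 72.2°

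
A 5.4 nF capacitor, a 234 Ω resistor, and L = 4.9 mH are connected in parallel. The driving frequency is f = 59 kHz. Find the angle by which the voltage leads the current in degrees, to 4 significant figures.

-18.76°

ω = 2πf = 370700 rad/s
X_L = ωL = 1816 Ω
X_C = 1/(ωC) = 499.5 Ω
Parallel: admittances add. Y = 1/R + 1/(jωL) + jωC
Y = (0.004274 + j0.001451) S
|Y| = 0.004513 S → |Z| = 1/|Y| = 221.6 Ω, ∠Z = −∠Y = -18.76°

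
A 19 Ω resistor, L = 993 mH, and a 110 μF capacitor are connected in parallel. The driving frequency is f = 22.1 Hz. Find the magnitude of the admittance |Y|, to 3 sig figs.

53.2 mS

ω = 2πf = 138.9 rad/s
X_L = ωL = 138 Ω
X_C = 1/(ωC) = 65.5 Ω
Parallel: admittances add. Y = 1/R + 1/(jωL) + jωC
Y = (0.0526 + j0.00802) S
|Y| = 0.0532 S → |Z| = 1/|Y| = 18.8 Ω, ∠Z = −∠Y = -8.67°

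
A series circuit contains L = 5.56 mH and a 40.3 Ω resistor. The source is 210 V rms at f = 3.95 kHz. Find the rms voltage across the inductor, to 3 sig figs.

202 V

ω = 2πf = 24820 rad/s
X_L = ωL = 138 Ω
Z = 40.3 + j138 Ω
|Z| = √(40.3² + 138²) = 144 Ω
I = V/|Z| = 1.46 A
V_L = I·|Z_L| = 1.46 × 138 = 202 V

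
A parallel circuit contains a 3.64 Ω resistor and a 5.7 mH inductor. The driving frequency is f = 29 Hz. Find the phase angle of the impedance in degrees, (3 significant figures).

ω = 2πf = 182.2 rad/s
X_L = ωL = 1.04 Ω
Parallel: admittances add. Y = 1/R + 1/(jωL)
Y = (0.275 − j0.963) S
|Y| = 1.00 S → |Z| = 1/|Y| = 0.999 Ω, ∠Z = −∠Y = 74.1°

74.1°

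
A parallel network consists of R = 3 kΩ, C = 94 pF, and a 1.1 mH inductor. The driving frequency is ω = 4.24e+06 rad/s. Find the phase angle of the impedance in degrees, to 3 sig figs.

X_L = ωL = 4660 Ω
X_C = 1/(ωC) = 2510 Ω
Parallel: admittances add. Y = 1/R + 1/(jωL) + jωC
Y = (0.000333 + j0.000184) S
|Y| = 0.000381 S → |Z| = 1/|Y| = 2630 Ω, ∠Z = −∠Y = -28.9°

-28.9°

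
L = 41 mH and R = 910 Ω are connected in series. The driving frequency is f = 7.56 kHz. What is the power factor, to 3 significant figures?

ω = 2πf = 47500 rad/s
X_L = ωL = 1950 Ω
Z = 910 + j1950 Ω
|Z| = √(910² + 1950²) = 2150 Ω
∠Z = arctan(1950/910) = 65.0°
cos φ = cos(65.0°) = 0.423

0.423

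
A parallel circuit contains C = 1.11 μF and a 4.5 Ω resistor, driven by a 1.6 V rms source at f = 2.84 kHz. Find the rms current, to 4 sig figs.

ω = 2πf = 17840 rad/s
X_C = 1/(ωC) = 50.49 Ω
Parallel: admittances add. Y = 1/R + jωC
Y = (0.2222 + j0.01981) S
|Y| = 0.2231 S → |Z| = 1/|Y| = 4.482 Ω, ∠Z = −∠Y = -5.093°
I = V/|Z| = 1.6/4.482 = 357.0 mA

357.0 mA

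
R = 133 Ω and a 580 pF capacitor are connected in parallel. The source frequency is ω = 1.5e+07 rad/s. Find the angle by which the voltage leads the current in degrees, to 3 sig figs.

X_C = 1/(ωC) = 115 Ω
Parallel: admittances add. Y = 1/R + jωC
Y = (0.00752 + j0.00870) S
|Y| = 0.0115 S → |Z| = 1/|Y| = 87.0 Ω, ∠Z = −∠Y = -49.2°

-49.2°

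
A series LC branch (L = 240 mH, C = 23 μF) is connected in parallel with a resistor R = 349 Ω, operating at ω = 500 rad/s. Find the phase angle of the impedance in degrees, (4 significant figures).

84.59°

X_L = ωL = 120.0 Ω
X_C = 1/(ωC) = 86.96 Ω
Branch 1: Z₁ = R = 349.0 Ω
Branch 2 (series LC): Z₂ = j(X_L − X_C) = j33.04 Ω
Parallel: Z = Z₁Z₂/(Z₁+Z₂), |Z| = 32.90 Ω, ∠Z = 84.59°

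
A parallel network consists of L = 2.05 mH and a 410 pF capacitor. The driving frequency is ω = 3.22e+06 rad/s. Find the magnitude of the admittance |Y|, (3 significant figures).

1.17 mS

X_L = ωL = 6600 Ω
X_C = 1/(ωC) = 757 Ω
Parallel: admittances add. Y = 1/(jωL) + jωC
Y = (0 + j0.00117) S
|Y| = 0.00117 S → |Z| = 1/|Y| = 856 Ω, ∠Z = −∠Y = -90.0°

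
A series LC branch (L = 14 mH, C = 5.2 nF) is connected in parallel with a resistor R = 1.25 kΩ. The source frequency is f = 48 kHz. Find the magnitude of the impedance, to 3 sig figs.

1180 Ω

ω = 2πf = 301600 rad/s
X_L = ωL = 4220 Ω
X_C = 1/(ωC) = 638 Ω
Branch 1: Z₁ = R = 1250 Ω
Branch 2 (series LC): Z₂ = j(X_L − X_C) = j3580 Ω
Parallel: Z = Z₁Z₂/(Z₁+Z₂), |Z| = 1180 Ω, ∠Z = 19.2°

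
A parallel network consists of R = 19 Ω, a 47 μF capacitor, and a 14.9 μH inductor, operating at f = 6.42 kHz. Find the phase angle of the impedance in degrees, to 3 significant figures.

-77.2°

ω = 2πf = 40340 rad/s
X_L = ωL = 0.601 Ω
X_C = 1/(ωC) = 0.527 Ω
Parallel: admittances add. Y = 1/R + 1/(jωL) + jωC
Y = (0.0526 + j0.232) S
|Y| = 0.238 S → |Z| = 1/|Y| = 4.20 Ω, ∠Z = −∠Y = -77.2°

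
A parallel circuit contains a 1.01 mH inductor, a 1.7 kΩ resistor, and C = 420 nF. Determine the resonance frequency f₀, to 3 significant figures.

ω₀ = 1/√(LC) = 1/√(0.00101 × 4.2e-07) = 48550 rad/s
f₀ = ω₀/(2π) = 7.73 kHz

7.73 kHz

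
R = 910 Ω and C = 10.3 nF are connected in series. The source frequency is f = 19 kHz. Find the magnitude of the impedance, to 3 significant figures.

ω = 2πf = 119400 rad/s
X_C = 1/(ωC) = 813 Ω
Z = 910 − j813 Ω
|Z| = √(910² + 813²) = 1220 Ω

1220 Ω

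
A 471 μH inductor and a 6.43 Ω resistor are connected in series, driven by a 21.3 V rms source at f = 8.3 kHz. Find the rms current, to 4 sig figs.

ω = 2πf = 52150 rad/s
X_L = ωL = 24.56 Ω
Z = 6.430 + j24.56 Ω
|Z| = √(6.430² + 24.56²) = 25.39 Ω
I = V/|Z| = 21.3/25.39 = 838.9 mA

838.9 mA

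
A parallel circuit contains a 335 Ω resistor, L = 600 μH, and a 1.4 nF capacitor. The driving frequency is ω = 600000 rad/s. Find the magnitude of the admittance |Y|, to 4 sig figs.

3.559 mS

X_L = ωL = 360.0 Ω
X_C = 1/(ωC) = 1190 Ω
Parallel: admittances add. Y = 1/R + 1/(jωL) + jωC
Y = (0.002985 − j0.001938) S
|Y| = 0.003559 S → |Z| = 1/|Y| = 281.0 Ω, ∠Z = −∠Y = 32.99°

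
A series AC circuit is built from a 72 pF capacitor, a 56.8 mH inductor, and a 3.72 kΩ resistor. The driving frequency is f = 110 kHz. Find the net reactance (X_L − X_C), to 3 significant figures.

ω = 2πf = 691200 rad/s
X_L = ωL = 39300 Ω
X_C = 1/(ωC) = 20100 Ω
X = 39300 − 20100 = 19200 Ω

19200 Ω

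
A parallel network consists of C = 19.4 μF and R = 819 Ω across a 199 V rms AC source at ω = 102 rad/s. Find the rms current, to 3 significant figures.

463 mA

X_C = 1/(ωC) = 505 Ω
Parallel: admittances add. Y = 1/R + jωC
Y = (0.00122 + j0.00198) S
|Y| = 0.00233 S → |Z| = 1/|Y| = 430 Ω, ∠Z = −∠Y = -58.3°
I = V/|Z| = 199/430 = 463 mA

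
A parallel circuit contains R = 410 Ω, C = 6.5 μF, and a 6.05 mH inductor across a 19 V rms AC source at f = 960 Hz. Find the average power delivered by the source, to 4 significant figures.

ω = 2πf = 6032 rad/s
X_L = ωL = 36.49 Ω
X_C = 1/(ωC) = 25.51 Ω
Parallel: admittances add. Y = 1/R + 1/(jωL) + jωC
Y = (0.002439 + j0.01180) S
|Y| = 0.01205 S → |Z| = 1/|Y| = 82.96 Ω, ∠Z = −∠Y = -78.33°
I = V/|Z| = 229.0 mA
P = VI cos φ = 19 × 0.2290 × cos(-78.33°) = 880.5 mW

880.5 mW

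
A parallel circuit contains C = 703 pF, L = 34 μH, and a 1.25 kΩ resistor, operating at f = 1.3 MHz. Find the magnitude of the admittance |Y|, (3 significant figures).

ω = 2πf = 8.168e+06 rad/s
X_L = ωL = 278 Ω
X_C = 1/(ωC) = 174 Ω
Parallel: admittances add. Y = 1/R + 1/(jωL) + jωC
Y = (0.000800 + j0.00214) S
|Y| = 0.00229 S → |Z| = 1/|Y| = 437 Ω, ∠Z = −∠Y = -69.5°

2.29 mS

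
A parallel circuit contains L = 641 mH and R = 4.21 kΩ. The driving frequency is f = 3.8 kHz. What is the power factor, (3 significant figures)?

ω = 2πf = 23880 rad/s
X_L = ωL = 15300 Ω
Parallel: admittances add. Y = 1/R + 1/(jωL)
Y = (0.000238 − j6.53e-05) S
|Y| = 0.000246 S → |Z| = 1/|Y| = 4060 Ω, ∠Z = −∠Y = 15.4°
cos φ = cos(15.4°) = 0.964

0.964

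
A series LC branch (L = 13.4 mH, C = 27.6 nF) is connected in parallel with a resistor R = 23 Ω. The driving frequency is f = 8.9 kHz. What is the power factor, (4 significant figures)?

0.9752

ω = 2πf = 55920 rad/s
X_L = ωL = 749.3 Ω
X_C = 1/(ωC) = 647.9 Ω
Branch 1: Z₁ = R = 23.00 Ω
Branch 2 (series LC): Z₂ = j(X_L − X_C) = j101.4 Ω
Parallel: Z = Z₁Z₂/(Z₁+Z₂), |Z| = 22.43 Ω, ∠Z = 12.78°
cos φ = cos(12.78°) = 0.9752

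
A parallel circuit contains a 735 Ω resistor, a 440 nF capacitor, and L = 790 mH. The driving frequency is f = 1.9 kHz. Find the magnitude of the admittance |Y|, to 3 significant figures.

5.32 mS

ω = 2πf = 11940 rad/s
X_L = ωL = 9430 Ω
X_C = 1/(ωC) = 190 Ω
Parallel: admittances add. Y = 1/R + 1/(jωL) + jωC
Y = (0.00136 + j0.00515) S
|Y| = 0.00532 S → |Z| = 1/|Y| = 188 Ω, ∠Z = −∠Y = -75.2°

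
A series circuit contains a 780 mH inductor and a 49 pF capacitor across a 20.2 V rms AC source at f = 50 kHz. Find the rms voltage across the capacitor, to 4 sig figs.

7.287 V

ω = 2πf = 314200 rad/s
X_L = ωL = 245000 Ω
X_C = 1/(ωC) = 64960 Ω
Net reactance X = X_L − X_C = 180100 Ω
Z = j180100 Ω
|Z| = √(0² + 180100²) = 180100 Ω
I = V/|Z| = 112.2 μA
V_C = I·|Z_C| = 0.0001122 × 64960 = 7.287 V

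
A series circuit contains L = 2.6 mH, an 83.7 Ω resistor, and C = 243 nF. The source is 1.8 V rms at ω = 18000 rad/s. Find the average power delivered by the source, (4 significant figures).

6.769 mW

X_L = ωL = 46.80 Ω
X_C = 1/(ωC) = 228.6 Ω
Net reactance X = X_L − X_C = -181.8 Ω
Z = 83.70 − j181.8 Ω
|Z| = √(83.70² + 181.8²) = 200.2 Ω
∠Z = arctan(-181.8/83.70) = -65.28°
I = V/|Z| = 8.993 mA
P = VI cos φ = 1.8 × 0.008993 × cos(-65.28°) = 6.769 mW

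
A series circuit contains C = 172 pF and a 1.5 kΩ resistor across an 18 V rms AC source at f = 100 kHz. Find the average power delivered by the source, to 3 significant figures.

5.53 mW

ω = 2πf = 628300 rad/s
X_C = 1/(ωC) = 9250 Ω
Z = 1500 − j9250 Ω
|Z| = √(1500² + 9250²) = 9370 Ω
∠Z = arctan(-9250/1500) = -80.8°
I = V/|Z| = 1.92 mA
P = VI cos φ = 18 × 0.00192 × cos(-80.8°) = 5.53 mW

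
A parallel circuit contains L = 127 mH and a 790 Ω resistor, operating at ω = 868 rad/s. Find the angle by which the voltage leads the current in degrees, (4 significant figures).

X_L = ωL = 110.2 Ω
Parallel: admittances add. Y = 1/R + 1/(jωL)
Y = (0.001266 − j0.009071) S
|Y| = 0.009159 S → |Z| = 1/|Y| = 109.2 Ω, ∠Z = −∠Y = 82.06°

82.06°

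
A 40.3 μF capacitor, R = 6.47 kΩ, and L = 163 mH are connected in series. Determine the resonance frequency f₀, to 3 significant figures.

ω₀ = 1/√(LC) = 1/√(0.163 × 4.03e-05) = 390.2 rad/s
f₀ = ω₀/(2π) = 62.1 Hz

62.1 Hz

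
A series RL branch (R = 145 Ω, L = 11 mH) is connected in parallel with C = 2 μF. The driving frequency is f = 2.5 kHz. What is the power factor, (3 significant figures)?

0.101

ω = 2πf = 15710 rad/s
X_L = ωL = 173 Ω
X_C = 1/(ωC) = 31.8 Ω
Branch 1 (R+jX_L): Z₁ = 145 + j173 Ω, |Z₁| = 226 Ω
Branch 2 (−jX_C): Z₂ = −j31.8 Ω
Parallel: Z = Z₁Z₂/(Z₁+Z₂), |Z| = 35.5 Ω, ∠Z = -84.2°
cos φ = cos(-84.2°) = 0.101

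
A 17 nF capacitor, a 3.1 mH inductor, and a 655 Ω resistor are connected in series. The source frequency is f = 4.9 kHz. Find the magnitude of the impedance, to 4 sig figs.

ω = 2πf = 30790 rad/s
X_L = ωL = 95.44 Ω
X_C = 1/(ωC) = 1911 Ω
Net reactance X = X_L − X_C = -1815 Ω
Z = 655.0 − j1815 Ω
|Z| = √(655.0² + 1815²) = 1930 Ω

1930 Ω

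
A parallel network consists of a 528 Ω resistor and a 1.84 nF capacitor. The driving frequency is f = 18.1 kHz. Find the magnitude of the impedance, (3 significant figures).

ω = 2πf = 113700 rad/s
X_C = 1/(ωC) = 4780 Ω
Parallel: admittances add. Y = 1/R + jωC
Y = (0.00189 + j0.000209) S
|Y| = 0.00191 S → |Z| = 1/|Y| = 525 Ω, ∠Z = −∠Y = -6.30°

525 Ω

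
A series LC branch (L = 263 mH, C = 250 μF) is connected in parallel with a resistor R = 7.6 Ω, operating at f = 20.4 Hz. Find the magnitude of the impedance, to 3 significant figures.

ω = 2πf = 128.2 rad/s
X_L = ωL = 33.7 Ω
X_C = 1/(ωC) = 31.2 Ω
Branch 1: Z₁ = R = 7.60 Ω
Branch 2 (series LC): Z₂ = j(X_L − X_C) = j2.50 Ω
Parallel: Z = Z₁Z₂/(Z₁+Z₂), |Z| = 2.38 Ω, ∠Z = 71.8°

2.38 Ω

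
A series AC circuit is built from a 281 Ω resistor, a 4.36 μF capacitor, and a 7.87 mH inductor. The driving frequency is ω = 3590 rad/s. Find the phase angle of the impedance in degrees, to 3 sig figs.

X_L = ωL = 28.3 Ω
X_C = 1/(ωC) = 63.9 Ω
Net reactance X = X_L − X_C = -35.6 Ω
Z = 281 − j35.6 Ω
|Z| = √(281² + 35.6²) = 283 Ω
∠Z = arctan(-35.6/281) = -7.23°

-7.23°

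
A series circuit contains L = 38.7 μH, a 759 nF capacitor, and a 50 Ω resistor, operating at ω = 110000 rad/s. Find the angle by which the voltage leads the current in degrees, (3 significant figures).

-8.78°

X_L = ωL = 4.26 Ω
X_C = 1/(ωC) = 12.0 Ω
Net reactance X = X_L − X_C = -7.72 Ω
Z = 50.0 − j7.72 Ω
|Z| = √(50.0² + 7.72²) = 50.6 Ω
∠Z = arctan(-7.72/50.0) = -8.78°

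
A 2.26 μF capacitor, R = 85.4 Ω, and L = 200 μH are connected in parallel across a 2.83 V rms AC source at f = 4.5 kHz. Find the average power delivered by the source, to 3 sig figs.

93.8 mW

ω = 2πf = 28270 rad/s
X_L = ωL = 5.65 Ω
X_C = 1/(ωC) = 15.6 Ω
Parallel: admittances add. Y = 1/R + 1/(jωL) + jωC
Y = (0.0117 − j0.113) S
|Y| = 0.114 S → |Z| = 1/|Y| = 8.81 Ω, ∠Z = −∠Y = 84.1°
I = V/|Z| = 321 mA
P = VI cos φ = 2.83 × 0.321 × cos(84.1°) = 93.8 mW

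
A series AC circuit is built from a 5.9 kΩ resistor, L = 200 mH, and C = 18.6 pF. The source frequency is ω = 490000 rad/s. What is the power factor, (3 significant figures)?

X_L = ωL = 98000 Ω
X_C = 1/(ωC) = 110000 Ω
Net reactance X = X_L − X_C = -11700 Ω
Z = 5900 − j11700 Ω
|Z| = √(5900² + 11700²) = 13100 Ω
∠Z = arctan(-11700/5900) = -63.3°
cos φ = cos(-63.3°) = 0.450

0.450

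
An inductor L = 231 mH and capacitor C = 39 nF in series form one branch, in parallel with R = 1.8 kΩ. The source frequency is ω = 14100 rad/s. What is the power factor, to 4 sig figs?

X_L = ωL = 3257 Ω
X_C = 1/(ωC) = 1819 Ω
Branch 1: Z₁ = R = 1800 Ω
Branch 2 (series LC): Z₂ = j(X_L − X_C) = j1439 Ω
Parallel: Z = Z₁Z₂/(Z₁+Z₂), |Z| = 1124 Ω, ∠Z = 51.37°
cos φ = cos(51.37°) = 0.6243

0.6243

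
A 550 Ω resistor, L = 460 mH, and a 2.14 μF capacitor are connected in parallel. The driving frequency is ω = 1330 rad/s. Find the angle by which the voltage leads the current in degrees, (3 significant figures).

-33.7°

X_L = ωL = 612 Ω
X_C = 1/(ωC) = 351 Ω
Parallel: admittances add. Y = 1/R + 1/(jωL) + jωC
Y = (0.00182 + j0.00121) S
|Y| = 0.00218 S → |Z| = 1/|Y| = 458 Ω, ∠Z = −∠Y = -33.7°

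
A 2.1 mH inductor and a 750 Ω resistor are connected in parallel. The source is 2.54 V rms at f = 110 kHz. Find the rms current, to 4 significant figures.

ω = 2πf = 691200 rad/s
X_L = ωL = 1451 Ω
Parallel: admittances add. Y = 1/R + 1/(jωL)
Y = (0.001333 − j0.0006890) S
|Y| = 0.001501 S → |Z| = 1/|Y| = 666.3 Ω, ∠Z = −∠Y = 27.33°
I = V/|Z| = 2.54/666.3 = 3.812 mA

3.812 mA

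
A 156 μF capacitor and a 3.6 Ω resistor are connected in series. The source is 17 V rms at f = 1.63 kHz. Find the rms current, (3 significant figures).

ω = 2πf = 10240 rad/s
X_C = 1/(ωC) = 0.626 Ω
Z = 3.60 − j0.626 Ω
|Z| = √(3.60² + 0.626²) = 3.65 Ω
I = V/|Z| = 17/3.65 = 4.65 A

4.65 A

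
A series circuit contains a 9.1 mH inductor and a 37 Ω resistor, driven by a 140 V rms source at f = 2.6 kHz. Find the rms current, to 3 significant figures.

914 mA

ω = 2πf = 16340 rad/s
X_L = ωL = 149 Ω
Z = 37.0 + j149 Ω
|Z| = √(37.0² + 149²) = 153 Ω
I = V/|Z| = 140/153 = 914 mA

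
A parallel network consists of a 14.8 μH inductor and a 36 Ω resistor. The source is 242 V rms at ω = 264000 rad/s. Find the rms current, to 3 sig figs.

X_L = ωL = 3.91 Ω
Parallel: admittances add. Y = 1/R + 1/(jωL)
Y = (0.0278 − j0.256) S
|Y| = 0.257 S → |Z| = 1/|Y| = 3.88 Ω, ∠Z = −∠Y = 83.8°
I = V/|Z| = 242/3.88 = 62.3 A

62.3 A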